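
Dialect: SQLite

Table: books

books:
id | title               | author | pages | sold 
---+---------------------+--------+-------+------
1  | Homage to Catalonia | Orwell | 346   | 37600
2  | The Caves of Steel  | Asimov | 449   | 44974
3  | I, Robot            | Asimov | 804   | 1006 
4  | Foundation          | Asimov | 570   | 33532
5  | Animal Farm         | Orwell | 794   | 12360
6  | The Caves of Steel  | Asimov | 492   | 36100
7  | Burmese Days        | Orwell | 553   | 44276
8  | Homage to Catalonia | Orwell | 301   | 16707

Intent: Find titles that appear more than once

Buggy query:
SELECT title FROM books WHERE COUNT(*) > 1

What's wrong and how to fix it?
Bug: WHERE can't reference COUNT(*); aggregates are computed after WHERE

Fix: Group first, then use HAVING for the count condition

Corrected query:
SELECT title FROM books GROUP BY title HAVING COUNT(*) > 1

Result:
title              
-------------------
Homage to Catalonia
The Caves of Steel 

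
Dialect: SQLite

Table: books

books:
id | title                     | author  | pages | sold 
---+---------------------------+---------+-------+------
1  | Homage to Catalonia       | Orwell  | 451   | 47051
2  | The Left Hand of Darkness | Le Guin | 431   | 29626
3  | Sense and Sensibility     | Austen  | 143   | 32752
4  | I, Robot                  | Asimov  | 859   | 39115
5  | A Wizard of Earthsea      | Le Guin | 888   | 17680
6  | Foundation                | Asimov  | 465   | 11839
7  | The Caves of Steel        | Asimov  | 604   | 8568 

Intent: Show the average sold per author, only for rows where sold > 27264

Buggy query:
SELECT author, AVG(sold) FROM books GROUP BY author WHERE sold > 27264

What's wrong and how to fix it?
Bug: WHERE cannot follow GROUP BY

Fix: Place WHERE between FROM and GROUP BY

Corrected query:
SELECT author, AVG(sold) FROM books WHERE sold > 27264 GROUP BY author

Result:
author  | AVG(sold)
--------+----------
Asimov  | 39115    
Austen  | 32752    
Le Guin | 29626    
Orwell  | 47051    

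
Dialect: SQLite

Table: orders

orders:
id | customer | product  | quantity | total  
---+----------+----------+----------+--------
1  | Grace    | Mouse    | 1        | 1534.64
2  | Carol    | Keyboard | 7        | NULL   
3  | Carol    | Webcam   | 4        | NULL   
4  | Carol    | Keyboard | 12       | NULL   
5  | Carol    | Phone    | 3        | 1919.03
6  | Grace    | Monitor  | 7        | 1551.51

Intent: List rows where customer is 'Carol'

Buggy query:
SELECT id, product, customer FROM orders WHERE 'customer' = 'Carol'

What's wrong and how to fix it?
Bug: Single quotes denote string literals in SQL; the column name is being compared as a constant string

Fix: Remove the quotes around the column name (or use double quotes for an identifier)

Corrected query:
SELECT id, product, customer FROM orders WHERE customer = 'Carol'

Result:
id | product  | customer
---+----------+---------
2  | Keyboard | Carol   
3  | Webcam   | Carol   
4  | Keyboard | Carol   
5  | Phone    | Carol   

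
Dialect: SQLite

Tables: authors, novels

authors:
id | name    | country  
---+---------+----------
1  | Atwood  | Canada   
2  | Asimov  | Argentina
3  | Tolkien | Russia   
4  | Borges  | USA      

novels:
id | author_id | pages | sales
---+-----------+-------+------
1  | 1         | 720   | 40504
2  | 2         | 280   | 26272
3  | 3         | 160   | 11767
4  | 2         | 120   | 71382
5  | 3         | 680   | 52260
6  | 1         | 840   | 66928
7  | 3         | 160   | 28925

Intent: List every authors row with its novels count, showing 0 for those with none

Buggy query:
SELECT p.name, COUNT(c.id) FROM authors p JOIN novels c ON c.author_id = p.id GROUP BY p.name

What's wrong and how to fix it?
Bug: INNER JOIN drops authors rows that have no matching novels rows

Fix: Use LEFT JOIN so parents without children still appear (COUNT(c.id) gives 0)

Corrected query:
SELECT p.name, COUNT(c.id) FROM authors p LEFT JOIN novels c ON c.author_id = p.id GROUP BY p.name

Result:
name    | COUNT(c.id)
--------+------------
Asimov  | 2          
Atwood  | 2          
Borges  | 0          
Tolkien | 3          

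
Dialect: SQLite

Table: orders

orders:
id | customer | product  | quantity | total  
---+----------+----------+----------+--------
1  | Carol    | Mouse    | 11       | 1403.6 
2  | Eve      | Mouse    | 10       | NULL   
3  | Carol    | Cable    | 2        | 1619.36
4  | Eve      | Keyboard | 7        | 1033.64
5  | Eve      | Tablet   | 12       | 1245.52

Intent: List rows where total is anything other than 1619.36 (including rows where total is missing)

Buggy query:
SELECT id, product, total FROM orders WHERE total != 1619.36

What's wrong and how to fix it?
Bug: Inequality against NULL is unknown, not true; rows with NULL are dropped

Fix: Handle NULL separately with IS NULL alongside the inequality

Corrected query:
SELECT id, product, total FROM orders WHERE total != 1619.36 OR total IS NULL

Result:
id | product  | total  
---+----------+--------
1  | Mouse    | 1403.6 
2  | Mouse    | NULL   
4  | Keyboard | 1033.64
5  | Tablet   | 1245.52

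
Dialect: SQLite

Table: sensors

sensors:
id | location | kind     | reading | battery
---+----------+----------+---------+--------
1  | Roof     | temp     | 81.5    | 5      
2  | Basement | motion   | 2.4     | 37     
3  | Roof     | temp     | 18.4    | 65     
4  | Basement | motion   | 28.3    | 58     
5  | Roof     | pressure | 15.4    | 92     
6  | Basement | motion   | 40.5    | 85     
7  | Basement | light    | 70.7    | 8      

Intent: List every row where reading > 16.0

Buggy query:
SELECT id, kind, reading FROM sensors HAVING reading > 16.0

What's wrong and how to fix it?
Bug: This is a non-aggregate query (no GROUP BY, no aggregates), so in SQLite the HAVING clause is invalid here; a row-level condition belongs in WHERE

Fix: Replace HAVING with WHERE since the condition applies to individual rows

Corrected query:
SELECT id, kind, reading FROM sensors WHERE reading > 16.0

Result:
id | kind   | reading
---+--------+--------
1  | temp   | 81.5   
3  | temp   | 18.4   
4  | motion | 28.3   
6  | motion | 40.5   
7  | light  | 70.7   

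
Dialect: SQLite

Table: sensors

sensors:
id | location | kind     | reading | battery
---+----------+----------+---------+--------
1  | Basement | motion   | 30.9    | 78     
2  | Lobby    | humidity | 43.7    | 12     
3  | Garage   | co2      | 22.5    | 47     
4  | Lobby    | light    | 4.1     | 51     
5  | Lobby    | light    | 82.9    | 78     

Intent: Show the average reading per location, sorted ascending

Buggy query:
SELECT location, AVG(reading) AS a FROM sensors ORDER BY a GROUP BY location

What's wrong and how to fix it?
Bug: ORDER BY appears before GROUP BY; SQL clause order requires GROUP BY first

Fix: Reorder: SELECT … FROM … GROUP BY … ORDER BY …

Corrected query:
SELECT location, AVG(reading) AS a FROM sensors GROUP BY location ORDER BY a

Result:
location | a        
---------+----------
Garage   | 22.5     
Basement | 30.9     
Lobby    | 43.566667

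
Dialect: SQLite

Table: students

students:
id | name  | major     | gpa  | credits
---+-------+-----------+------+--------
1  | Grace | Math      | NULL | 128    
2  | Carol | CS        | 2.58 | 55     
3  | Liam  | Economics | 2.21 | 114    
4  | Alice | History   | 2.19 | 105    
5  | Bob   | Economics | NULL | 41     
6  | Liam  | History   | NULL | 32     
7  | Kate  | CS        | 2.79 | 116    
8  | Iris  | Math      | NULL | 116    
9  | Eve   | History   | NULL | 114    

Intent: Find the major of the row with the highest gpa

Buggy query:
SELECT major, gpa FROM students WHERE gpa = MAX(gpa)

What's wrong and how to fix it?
Bug: MAX(gpa) is an aggregate and cannot be used directly in WHERE

Fix: Use a subquery: WHERE gpa = (SELECT MAX(gpa) FROM students)

Corrected query:
SELECT major, gpa FROM students WHERE gpa = (SELECT MAX(gpa) FROM students)

Result:
major | gpa 
------+-----
CS    | 2.79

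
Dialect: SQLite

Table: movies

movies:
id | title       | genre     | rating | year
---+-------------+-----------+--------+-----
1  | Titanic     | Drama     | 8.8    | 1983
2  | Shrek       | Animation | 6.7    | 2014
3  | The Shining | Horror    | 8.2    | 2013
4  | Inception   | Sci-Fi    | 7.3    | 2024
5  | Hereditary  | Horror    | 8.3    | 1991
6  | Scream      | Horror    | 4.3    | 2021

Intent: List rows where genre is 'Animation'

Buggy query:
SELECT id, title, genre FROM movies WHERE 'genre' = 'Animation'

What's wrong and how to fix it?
Bug: Single quotes denote string literals in SQL; the column name is being compared as a constant string

Fix: Remove the quotes around the column name (or use double quotes for an identifier)

Corrected query:
SELECT id, title, genre FROM movies WHERE genre = 'Animation'

Result:
id | title | genre    
---+-------+----------
2  | Shrek | Animation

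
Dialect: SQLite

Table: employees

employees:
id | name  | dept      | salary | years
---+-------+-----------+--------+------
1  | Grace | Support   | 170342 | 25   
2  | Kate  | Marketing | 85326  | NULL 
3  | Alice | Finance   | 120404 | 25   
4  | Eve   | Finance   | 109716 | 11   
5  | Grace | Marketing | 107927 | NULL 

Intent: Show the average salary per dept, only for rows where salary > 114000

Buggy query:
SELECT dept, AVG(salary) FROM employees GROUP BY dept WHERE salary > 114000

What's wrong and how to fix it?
Bug: Row-level WHERE must come before GROUP BY in the clause order

Fix: Place WHERE between FROM and GROUP BY

Corrected query:
SELECT dept, AVG(salary) FROM employees WHERE salary > 114000 GROUP BY dept

Result:
dept    | AVG(salary)
--------+------------
Finance | 120404     
Support | 170342     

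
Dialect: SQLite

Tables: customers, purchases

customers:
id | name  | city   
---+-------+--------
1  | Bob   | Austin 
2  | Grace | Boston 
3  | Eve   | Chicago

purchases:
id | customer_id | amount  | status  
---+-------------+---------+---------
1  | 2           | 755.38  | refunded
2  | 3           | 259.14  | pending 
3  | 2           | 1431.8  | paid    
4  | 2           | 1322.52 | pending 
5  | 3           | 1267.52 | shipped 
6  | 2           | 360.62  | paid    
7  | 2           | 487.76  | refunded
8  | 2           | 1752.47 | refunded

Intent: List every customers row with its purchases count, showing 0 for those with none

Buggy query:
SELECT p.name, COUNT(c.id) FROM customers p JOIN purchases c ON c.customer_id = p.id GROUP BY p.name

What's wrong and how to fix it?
Bug: INNER JOIN drops customers rows that have no matching purchases rows

Fix: Use LEFT JOIN so parents without children still appear (COUNT(c.id) gives 0)

Corrected query:
SELECT p.name, COUNT(c.id) FROM customers p LEFT JOIN purchases c ON c.customer_id = p.id GROUP BY p.name

Result:
name  | COUNT(c.id)
------+------------
Bob   | 0          
Eve   | 2          
Grace | 6          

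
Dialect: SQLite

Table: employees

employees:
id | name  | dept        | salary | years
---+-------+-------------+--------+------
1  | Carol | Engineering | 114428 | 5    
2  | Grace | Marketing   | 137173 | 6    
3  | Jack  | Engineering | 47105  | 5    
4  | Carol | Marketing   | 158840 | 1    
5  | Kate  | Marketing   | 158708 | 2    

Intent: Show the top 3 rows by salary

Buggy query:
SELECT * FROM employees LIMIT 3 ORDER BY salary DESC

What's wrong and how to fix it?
Bug: LIMIT must come after ORDER BY

Fix: Sort with ORDER BY, then apply LIMIT

Corrected query:
SELECT * FROM employees ORDER BY salary DESC LIMIT 3

Result:
id | name  | dept      | salary | years
---+-------+-----------+--------+------
4  | Carol | Marketing | 158840 | 1    
5  | Kate  | Marketing | 158708 | 2    
2  | Grace | Marketing | 137173 | 6    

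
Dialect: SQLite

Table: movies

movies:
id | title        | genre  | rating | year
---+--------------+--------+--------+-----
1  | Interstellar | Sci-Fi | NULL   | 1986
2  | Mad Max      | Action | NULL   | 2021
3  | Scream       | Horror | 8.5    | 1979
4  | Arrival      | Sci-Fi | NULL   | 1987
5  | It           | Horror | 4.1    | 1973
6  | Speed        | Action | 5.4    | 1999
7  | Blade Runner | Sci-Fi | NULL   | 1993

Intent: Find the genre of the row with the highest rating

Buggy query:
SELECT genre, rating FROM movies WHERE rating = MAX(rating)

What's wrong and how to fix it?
Bug: WHERE is evaluated per row; an aggregate over the whole table isn't defined there

Fix: Wrap MAX in a scalar subquery so WHERE compares against a single value

Corrected query:
SELECT genre, rating FROM movies WHERE rating = (SELECT MAX(rating) FROM movies)

Result:
genre  | rating
-------+-------
Horror | 8.5   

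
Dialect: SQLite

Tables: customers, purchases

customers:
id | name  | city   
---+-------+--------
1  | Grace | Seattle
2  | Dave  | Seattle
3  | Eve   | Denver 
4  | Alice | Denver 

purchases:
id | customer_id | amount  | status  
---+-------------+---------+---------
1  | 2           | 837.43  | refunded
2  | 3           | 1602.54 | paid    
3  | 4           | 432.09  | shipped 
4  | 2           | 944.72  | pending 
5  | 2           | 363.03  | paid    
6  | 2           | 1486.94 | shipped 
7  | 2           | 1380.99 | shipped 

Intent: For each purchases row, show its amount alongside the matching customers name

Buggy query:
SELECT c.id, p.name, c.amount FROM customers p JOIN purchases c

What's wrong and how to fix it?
Bug: Missing join condition: each purchases row is matched to all customers rows instead of just its own

Fix: Specify the join condition linking the foreign key to the parent id

Corrected query:
SELECT c.id, p.name, c.amount FROM customers p JOIN purchases c ON c.customer_id = p.id

Result:
id | name  | amount 
---+-------+--------
1  | Dave  | 837.43 
2  | Eve   | 1602.54
3  | Alice | 432.09 
4  | Dave  | 944.72 
5  | Dave  | 363.03 
6  | Dave  | 1486.94
7  | Dave  | 1380.99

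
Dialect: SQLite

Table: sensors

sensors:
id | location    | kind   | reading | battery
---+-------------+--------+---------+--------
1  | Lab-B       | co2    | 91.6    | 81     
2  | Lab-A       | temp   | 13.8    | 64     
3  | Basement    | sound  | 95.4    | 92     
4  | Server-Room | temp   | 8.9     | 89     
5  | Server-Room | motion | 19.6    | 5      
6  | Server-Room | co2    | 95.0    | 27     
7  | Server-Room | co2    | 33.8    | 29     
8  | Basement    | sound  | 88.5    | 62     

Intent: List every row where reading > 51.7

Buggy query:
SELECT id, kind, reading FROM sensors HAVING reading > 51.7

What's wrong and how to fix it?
Bug: HAVING filters the output of aggregation, but this query has no GROUP BY and no aggregate functions, so SQLite rejects it (HAVING clause on a non-aggregate query); the condition here is per row

Fix: Replace HAVING with WHERE since the condition applies to individual rows

Corrected query:
SELECT id, kind, reading FROM sensors WHERE reading > 51.7

Result:
id | kind  | reading
---+-------+--------
1  | co2   | 91.6   
3  | sound | 95.4   
6  | co2   | 95     
8  | sound | 88.5   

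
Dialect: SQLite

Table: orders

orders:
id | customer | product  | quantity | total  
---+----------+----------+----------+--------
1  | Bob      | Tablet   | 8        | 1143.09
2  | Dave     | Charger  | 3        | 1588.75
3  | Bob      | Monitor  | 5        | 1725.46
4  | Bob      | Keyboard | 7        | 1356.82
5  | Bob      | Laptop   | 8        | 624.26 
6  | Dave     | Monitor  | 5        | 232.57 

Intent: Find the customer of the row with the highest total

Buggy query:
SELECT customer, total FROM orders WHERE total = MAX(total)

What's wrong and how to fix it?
Bug: MAX(total) is an aggregate and cannot be used directly in WHERE

Fix: Use a subquery: WHERE total = (SELECT MAX(total) FROM orders)

Corrected query:
SELECT customer, total FROM orders WHERE total = (SELECT MAX(total) FROM orders)

Result:
customer | total  
---------+--------
Bob      | 1725.46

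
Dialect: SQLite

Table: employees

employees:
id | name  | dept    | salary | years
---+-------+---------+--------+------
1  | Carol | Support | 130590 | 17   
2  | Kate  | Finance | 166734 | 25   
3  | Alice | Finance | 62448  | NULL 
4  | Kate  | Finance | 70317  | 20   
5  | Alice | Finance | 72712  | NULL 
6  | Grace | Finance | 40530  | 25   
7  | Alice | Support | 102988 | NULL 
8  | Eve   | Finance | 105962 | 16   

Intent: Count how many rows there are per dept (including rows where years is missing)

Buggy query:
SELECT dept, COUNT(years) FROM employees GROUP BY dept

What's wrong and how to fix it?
Bug: COUNT(years) skips NULLs, so groups with missing years are undercounted

Fix: Replace COUNT(years) with COUNT(*)

Corrected query:
SELECT dept, COUNT(*) FROM employees GROUP BY dept

Result:
dept    | COUNT(*)
--------+---------
Finance | 6       
Support | 2       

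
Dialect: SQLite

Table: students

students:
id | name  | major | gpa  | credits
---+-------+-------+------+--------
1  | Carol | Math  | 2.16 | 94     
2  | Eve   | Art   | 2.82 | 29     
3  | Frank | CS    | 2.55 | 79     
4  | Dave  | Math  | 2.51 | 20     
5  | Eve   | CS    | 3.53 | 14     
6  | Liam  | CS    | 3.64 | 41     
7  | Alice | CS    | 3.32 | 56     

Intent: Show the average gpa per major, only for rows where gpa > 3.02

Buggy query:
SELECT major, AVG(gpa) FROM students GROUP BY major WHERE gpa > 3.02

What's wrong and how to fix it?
Bug: Row-level WHERE must come before GROUP BY in the clause order

Fix: Move the WHERE clause before GROUP BY

Corrected query:
SELECT major, AVG(gpa) FROM students WHERE gpa > 3.02 GROUP BY major

Result:
major | AVG(gpa)
------+---------
CS    | 3.496667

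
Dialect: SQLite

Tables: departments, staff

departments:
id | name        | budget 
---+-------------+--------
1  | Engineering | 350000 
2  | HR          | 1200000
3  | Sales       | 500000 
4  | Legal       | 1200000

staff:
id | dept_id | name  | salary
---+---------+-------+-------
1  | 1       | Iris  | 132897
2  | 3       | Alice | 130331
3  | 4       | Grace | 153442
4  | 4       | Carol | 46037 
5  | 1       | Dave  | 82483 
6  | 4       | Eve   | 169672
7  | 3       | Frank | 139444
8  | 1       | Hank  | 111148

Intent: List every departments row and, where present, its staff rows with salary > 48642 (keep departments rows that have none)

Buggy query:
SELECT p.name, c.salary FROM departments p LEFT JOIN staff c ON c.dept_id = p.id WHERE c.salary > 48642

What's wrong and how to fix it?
Bug: Filtering c.salary in WHERE discards the NULL rows produced by LEFT JOIN, turning it into an inner join

Fix: Move the right-table condition into the ON clause so unmatched parents are kept

Corrected query:
SELECT p.name, c.salary FROM departments p LEFT JOIN staff c ON c.dept_id = p.id AND c.salary > 48642

Result:
name        | salary
------------+-------
Engineering | 82483 
Engineering | 111148
Engineering | 132897
HR          | NULL  
Sales       | 130331
Sales       | 139444
Legal       | 153442
Legal       | 169672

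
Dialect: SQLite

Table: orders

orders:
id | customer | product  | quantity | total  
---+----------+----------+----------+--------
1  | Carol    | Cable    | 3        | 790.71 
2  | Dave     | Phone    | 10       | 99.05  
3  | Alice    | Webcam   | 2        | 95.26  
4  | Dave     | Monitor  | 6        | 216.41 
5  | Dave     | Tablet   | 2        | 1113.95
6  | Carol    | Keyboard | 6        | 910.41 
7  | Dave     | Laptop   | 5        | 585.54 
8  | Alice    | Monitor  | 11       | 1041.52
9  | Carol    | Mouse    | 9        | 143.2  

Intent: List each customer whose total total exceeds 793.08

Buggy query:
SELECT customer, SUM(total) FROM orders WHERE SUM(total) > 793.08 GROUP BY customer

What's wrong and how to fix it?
Bug: SUM(total) is an aggregate, but WHERE filters rows before aggregation

Fix: Move the aggregate condition to a HAVING clause

Corrected query:
SELECT customer, SUM(total) FROM orders GROUP BY customer HAVING SUM(total) > 793.08

Result:
customer | SUM(total)
---------+-----------
Alice    | 1136.78   
Carol    | 1844.32   
Dave     | 2014.95   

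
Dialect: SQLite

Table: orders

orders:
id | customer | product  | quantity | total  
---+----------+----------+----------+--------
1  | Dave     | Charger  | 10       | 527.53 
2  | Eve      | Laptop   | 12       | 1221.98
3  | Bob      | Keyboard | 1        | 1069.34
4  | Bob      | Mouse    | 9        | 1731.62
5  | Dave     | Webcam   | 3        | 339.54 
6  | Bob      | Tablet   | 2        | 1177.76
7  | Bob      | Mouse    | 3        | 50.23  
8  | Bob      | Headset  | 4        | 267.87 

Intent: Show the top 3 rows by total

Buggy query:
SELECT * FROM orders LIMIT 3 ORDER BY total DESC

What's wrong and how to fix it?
Bug: ORDER BY cannot follow LIMIT; LIMIT is the final clause

Fix: Swap the clauses: ORDER BY first, then LIMIT

Corrected query:
SELECT * FROM orders ORDER BY total DESC LIMIT 3

Result:
id | customer | product | quantity | total  
---+----------+---------+----------+--------
4  | Bob      | Mouse   | 9        | 1731.62
2  | Eve      | Laptop  | 12       | 1221.98
6  | Bob      | Tablet  | 2        | 1177.76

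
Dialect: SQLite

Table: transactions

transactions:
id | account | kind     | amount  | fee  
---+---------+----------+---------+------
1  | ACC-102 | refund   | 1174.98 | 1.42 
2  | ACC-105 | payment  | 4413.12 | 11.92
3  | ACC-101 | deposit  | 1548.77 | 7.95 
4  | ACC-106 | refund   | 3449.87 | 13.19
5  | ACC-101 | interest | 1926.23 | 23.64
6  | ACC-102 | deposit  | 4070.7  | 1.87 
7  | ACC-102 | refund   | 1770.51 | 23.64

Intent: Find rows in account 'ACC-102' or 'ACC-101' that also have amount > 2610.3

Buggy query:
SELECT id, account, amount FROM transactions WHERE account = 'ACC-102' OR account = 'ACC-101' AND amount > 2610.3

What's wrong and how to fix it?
Bug: Without parentheses, AND is evaluated before OR, so the amount filter only applies to the 'ACC-101' branch

Fix: Add parentheses around the OR so the AND applies to both alternatives

Corrected query:
SELECT id, account, amount FROM transactions WHERE (account = 'ACC-102' OR account = 'ACC-101') AND amount > 2610.3

Result:
id | account | amount
---+---------+-------
6  | ACC-102 | 4070.7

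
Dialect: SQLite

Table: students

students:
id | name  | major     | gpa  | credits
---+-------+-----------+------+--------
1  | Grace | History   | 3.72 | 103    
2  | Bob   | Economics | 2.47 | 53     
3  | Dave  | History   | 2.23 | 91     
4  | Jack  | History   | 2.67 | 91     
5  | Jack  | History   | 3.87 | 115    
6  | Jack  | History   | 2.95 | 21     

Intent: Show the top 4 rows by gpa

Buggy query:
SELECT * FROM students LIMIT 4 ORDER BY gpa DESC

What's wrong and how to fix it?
Bug: ORDER BY cannot follow LIMIT; LIMIT is the final clause

Fix: Sort with ORDER BY, then apply LIMIT

Corrected query:
SELECT * FROM students ORDER BY gpa DESC LIMIT 4

Result:
id | name  | major   | gpa  | credits
---+-------+---------+------+--------
5  | Jack  | History | 3.87 | 115    
1  | Grace | History | 3.72 | 103    
6  | Jack  | History | 2.95 | 21     
4  | Jack  | History | 2.67 | 91     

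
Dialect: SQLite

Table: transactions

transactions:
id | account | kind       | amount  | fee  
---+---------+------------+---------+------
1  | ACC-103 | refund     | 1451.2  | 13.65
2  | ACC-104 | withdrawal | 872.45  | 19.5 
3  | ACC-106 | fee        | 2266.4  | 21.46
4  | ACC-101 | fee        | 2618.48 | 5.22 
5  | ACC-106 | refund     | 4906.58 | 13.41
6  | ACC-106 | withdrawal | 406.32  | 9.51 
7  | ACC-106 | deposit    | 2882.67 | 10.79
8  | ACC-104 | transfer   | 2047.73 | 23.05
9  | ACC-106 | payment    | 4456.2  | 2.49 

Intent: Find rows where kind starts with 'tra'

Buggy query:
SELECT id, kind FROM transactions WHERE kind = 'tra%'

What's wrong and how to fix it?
Bug: '=' compares the literal string including the % character; pattern matching needs LIKE

Fix: Use LIKE for wildcard pattern matching

Corrected query:
SELECT id, kind FROM transactions WHERE kind LIKE 'tra%'

Result:
id | kind    
---+---------
8  | transfer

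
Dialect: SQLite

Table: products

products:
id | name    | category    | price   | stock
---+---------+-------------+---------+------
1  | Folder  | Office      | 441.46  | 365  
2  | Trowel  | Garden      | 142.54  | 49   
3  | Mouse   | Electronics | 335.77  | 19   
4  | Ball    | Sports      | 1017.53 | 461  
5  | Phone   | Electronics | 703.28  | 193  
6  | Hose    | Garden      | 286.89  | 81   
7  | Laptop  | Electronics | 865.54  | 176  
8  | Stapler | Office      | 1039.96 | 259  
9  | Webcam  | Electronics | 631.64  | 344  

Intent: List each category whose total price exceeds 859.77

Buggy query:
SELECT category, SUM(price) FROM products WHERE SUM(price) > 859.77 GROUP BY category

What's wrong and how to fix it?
Bug: WHERE runs before GROUP BY, so aggregates aren't available there

Fix: Use HAVING (which filters groups after aggregation) instead of WHERE

Corrected query:
SELECT category, SUM(price) FROM products GROUP BY category HAVING SUM(price) > 859.77

Result:
category    | SUM(price)
------------+-----------
Electronics | 2536.23   
Office      | 1481.42   
Sports      | 1017.53   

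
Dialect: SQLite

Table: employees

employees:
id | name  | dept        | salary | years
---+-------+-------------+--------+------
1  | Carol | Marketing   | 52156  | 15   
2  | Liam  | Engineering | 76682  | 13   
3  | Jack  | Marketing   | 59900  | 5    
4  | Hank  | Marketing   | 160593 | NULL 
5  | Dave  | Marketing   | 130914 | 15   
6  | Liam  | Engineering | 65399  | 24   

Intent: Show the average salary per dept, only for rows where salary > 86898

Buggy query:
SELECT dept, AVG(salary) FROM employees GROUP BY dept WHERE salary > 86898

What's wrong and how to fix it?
Bug: Row-level WHERE must come before GROUP BY in the clause order

Fix: Place WHERE between FROM and GROUP BY

Corrected query:
SELECT dept, AVG(salary) FROM employees WHERE salary > 86898 GROUP BY dept

Result:
dept      | AVG(salary)
----------+------------
Marketing | 145753.5   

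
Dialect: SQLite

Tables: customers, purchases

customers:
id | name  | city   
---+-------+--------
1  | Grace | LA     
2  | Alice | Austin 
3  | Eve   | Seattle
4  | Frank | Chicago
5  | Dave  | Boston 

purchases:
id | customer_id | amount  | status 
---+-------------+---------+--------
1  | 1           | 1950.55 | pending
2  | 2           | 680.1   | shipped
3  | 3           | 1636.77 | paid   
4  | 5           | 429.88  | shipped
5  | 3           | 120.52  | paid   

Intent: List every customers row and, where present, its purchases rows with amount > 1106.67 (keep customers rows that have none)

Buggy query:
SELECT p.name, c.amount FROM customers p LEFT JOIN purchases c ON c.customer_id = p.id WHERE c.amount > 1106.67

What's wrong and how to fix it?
Bug: A WHERE condition on the right-hand table after LEFT JOIN drops unmatched parents

Fix: Put 'c.amount > 1106.67' in the JOIN's ON clause instead of WHERE

Corrected query:
SELECT p.name, c.amount FROM customers p LEFT JOIN purchases c ON c.customer_id = p.id AND c.amount > 1106.67

Result:
name  | amount 
------+--------
Grace | 1950.55
Alice | NULL   
Eve   | 1636.77
Frank | NULL   
Dave  | NULL   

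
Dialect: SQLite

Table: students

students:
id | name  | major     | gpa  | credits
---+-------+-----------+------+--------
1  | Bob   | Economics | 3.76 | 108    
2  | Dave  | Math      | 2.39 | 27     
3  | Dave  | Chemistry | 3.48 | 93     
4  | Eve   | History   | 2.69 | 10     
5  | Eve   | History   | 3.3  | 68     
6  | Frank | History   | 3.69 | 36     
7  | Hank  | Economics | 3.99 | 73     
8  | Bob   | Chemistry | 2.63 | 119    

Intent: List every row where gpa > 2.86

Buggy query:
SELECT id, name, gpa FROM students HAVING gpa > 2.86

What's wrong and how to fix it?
Bug: HAVING filters the output of aggregation, but this query has no GROUP BY and no aggregate functions, so SQLite rejects it (HAVING clause on a non-aggregate query); the condition here is per row

Fix: Use WHERE for row-level filtering

Corrected query:
SELECT id, name, gpa FROM students WHERE gpa > 2.86

Result:
id | name  | gpa 
---+-------+-----
1  | Bob   | 3.76
3  | Dave  | 3.48
5  | Eve   | 3.3 
6  | Frank | 3.69
7  | Hank  | 3.99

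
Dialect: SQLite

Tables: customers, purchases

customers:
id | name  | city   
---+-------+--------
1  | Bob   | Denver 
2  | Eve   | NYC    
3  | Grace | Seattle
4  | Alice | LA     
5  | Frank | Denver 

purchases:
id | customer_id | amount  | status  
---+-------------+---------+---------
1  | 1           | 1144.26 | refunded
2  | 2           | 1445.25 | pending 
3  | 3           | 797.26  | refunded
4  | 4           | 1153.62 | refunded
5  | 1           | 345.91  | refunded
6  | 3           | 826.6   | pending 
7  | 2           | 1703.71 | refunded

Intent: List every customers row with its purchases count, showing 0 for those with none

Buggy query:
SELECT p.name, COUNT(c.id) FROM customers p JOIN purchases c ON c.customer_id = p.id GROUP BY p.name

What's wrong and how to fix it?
Bug: INNER JOIN drops customers rows that have no matching purchases rows

Fix: Use LEFT JOIN so parents without children still appear (COUNT(c.id) gives 0)

Corrected query:
SELECT p.name, COUNT(c.id) FROM customers p LEFT JOIN purchases c ON c.customer_id = p.id GROUP BY p.name

Result:
name  | COUNT(c.id)
------+------------
Alice | 1          
Bob   | 2          
Eve   | 2          
Frank | 0          
Grace | 2          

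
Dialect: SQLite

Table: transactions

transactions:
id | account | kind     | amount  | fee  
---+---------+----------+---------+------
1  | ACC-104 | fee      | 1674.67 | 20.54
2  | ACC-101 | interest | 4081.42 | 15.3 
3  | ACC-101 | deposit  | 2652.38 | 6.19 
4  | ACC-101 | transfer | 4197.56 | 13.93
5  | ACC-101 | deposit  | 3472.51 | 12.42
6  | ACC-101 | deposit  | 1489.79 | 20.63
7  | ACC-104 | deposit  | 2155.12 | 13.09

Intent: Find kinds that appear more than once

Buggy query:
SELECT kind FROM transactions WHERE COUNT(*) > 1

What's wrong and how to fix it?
Bug: WHERE can't reference COUNT(*); aggregates are computed after WHERE

Fix: GROUP BY kind, then filter groups with HAVING COUNT(*) > 1

Corrected query:
SELECT kind FROM transactions GROUP BY kind HAVING COUNT(*) > 1

Result:
kind   
-------
deposit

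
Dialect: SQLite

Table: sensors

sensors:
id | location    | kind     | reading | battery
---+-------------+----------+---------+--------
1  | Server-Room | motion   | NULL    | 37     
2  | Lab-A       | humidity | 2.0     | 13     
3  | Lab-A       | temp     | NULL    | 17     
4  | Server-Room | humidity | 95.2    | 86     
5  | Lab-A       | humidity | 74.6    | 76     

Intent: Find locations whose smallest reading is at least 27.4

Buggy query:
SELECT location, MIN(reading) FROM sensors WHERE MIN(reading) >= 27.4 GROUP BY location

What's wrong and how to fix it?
Bug: MIN() in WHERE is a misuse of aggregate

Fix: Use HAVING for the per-group MIN condition

Corrected query:
SELECT location, MIN(reading) FROM sensors GROUP BY location HAVING MIN(reading) >= 27.4

Result:
location    | MIN(reading)
------------+-------------
Server-Room | 95.2        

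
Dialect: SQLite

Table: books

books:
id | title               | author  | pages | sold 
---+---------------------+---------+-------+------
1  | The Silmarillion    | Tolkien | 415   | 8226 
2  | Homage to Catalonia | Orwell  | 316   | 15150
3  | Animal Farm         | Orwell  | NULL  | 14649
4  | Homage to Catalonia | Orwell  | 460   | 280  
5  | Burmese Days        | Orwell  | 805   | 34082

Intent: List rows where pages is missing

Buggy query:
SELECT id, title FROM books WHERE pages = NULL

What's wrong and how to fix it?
Bug: '= NULL' is always unknown in SQL three-valued logic, so no rows match

Fix: Use IS NULL to test for NULL

Corrected query:
SELECT id, title FROM books WHERE pages IS NULL

Result:
id | title      
---+------------
3  | Animal Farm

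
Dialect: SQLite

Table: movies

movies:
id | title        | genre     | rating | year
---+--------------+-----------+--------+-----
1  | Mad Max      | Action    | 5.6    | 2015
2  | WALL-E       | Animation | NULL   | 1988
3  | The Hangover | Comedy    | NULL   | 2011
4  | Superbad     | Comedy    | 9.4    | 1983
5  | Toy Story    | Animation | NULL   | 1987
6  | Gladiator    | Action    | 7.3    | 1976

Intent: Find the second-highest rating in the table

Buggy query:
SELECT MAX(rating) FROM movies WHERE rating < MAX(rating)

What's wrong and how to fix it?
Bug: The inner MAX is an aggregate inside WHERE, which is not allowed

Fix: Put the inner MAX in a scalar subquery

Corrected query:
SELECT MAX(rating) FROM movies WHERE rating < (SELECT MAX(rating) FROM movies)

Result:
MAX(rating)
-----------
7.3        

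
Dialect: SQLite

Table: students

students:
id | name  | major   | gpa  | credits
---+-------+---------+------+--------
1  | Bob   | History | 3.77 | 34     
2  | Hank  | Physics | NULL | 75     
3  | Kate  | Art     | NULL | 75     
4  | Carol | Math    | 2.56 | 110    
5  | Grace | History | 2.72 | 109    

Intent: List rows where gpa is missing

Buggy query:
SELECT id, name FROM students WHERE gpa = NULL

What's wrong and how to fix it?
Bug: Comparing to NULL with '=' never matches; NULL = NULL is unknown, not true

Fix: Use IS NULL to test for NULL

Corrected query:
SELECT id, name FROM students WHERE gpa IS NULL

Result:
id | name
---+-----
2  | Hank
3  | Kate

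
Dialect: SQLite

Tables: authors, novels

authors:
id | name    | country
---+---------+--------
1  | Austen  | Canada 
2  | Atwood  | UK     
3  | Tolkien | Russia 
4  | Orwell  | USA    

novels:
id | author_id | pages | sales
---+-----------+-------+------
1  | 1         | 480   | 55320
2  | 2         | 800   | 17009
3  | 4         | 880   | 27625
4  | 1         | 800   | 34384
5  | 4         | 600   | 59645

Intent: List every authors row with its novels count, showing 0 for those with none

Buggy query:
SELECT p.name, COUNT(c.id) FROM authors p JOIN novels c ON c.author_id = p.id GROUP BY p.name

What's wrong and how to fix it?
Bug: An inner join excludes parents with zero children

Fix: Use LEFT JOIN so parents without children still appear (COUNT(c.id) gives 0)

Corrected query:
SELECT p.name, COUNT(c.id) FROM authors p LEFT JOIN novels c ON c.author_id = p.id GROUP BY p.name

Result:
name    | COUNT(c.id)
--------+------------
Atwood  | 1          
Austen  | 2          
Orwell  | 2          
Tolkien | 0          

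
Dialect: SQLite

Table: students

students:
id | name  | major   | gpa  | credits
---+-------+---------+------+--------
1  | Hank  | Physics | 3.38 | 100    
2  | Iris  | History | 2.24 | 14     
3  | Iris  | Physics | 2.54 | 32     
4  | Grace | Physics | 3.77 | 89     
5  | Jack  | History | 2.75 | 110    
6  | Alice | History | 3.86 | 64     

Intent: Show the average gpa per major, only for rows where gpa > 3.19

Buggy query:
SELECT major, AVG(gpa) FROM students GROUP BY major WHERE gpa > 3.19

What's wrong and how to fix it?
Bug: WHERE cannot follow GROUP BY

Fix: Place WHERE between FROM and GROUP BY

Corrected query:
SELECT major, AVG(gpa) FROM students WHERE gpa > 3.19 GROUP BY major

Result:
major   | AVG(gpa)
--------+---------
History | 3.86    
Physics | 3.575   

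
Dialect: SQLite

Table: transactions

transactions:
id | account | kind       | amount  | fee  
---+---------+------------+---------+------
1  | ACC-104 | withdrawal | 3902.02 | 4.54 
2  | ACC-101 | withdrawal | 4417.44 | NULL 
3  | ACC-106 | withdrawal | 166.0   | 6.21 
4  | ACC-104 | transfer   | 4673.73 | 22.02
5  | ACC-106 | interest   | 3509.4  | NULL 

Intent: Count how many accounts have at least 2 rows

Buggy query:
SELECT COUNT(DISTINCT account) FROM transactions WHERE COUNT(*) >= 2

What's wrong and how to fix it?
Bug: COUNT(*) cannot appear in WHERE; the per-group count doesn't exist yet

Fix: Group first with HAVING COUNT(*) >= 2, then COUNT the resulting groups

Corrected query:
SELECT COUNT(*) FROM (SELECT account FROM transactions GROUP BY account HAVING COUNT(*) >= 2)

Result:
COUNT(*)
--------
2       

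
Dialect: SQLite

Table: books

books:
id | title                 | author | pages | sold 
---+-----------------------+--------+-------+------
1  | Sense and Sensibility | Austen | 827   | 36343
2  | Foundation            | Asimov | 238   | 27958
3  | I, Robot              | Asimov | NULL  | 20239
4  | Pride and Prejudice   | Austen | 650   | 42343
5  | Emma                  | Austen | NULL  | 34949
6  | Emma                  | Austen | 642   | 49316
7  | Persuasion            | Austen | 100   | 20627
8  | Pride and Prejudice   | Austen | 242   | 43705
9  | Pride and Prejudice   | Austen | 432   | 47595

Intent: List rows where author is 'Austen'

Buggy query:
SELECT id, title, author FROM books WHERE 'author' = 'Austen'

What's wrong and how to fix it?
Bug: 'author' in single quotes is a string literal, not the column; the comparison is literal-vs-literal and never true

Fix: Remove the quotes around the column name (or use double quotes for an identifier)

Corrected query:
SELECT id, title, author FROM books WHERE author = 'Austen'

Result:
id | title                 | author
---+-----------------------+-------
1  | Sense and Sensibility | Austen
4  | Pride and Prejudice   | Austen
5  | Emma                  | Austen
6  | Emma                  | Austen
7  | Persuasion            | Austen
8  | Pride and Prejudice   | Austen
9  | Pride and Prejudice   | Austen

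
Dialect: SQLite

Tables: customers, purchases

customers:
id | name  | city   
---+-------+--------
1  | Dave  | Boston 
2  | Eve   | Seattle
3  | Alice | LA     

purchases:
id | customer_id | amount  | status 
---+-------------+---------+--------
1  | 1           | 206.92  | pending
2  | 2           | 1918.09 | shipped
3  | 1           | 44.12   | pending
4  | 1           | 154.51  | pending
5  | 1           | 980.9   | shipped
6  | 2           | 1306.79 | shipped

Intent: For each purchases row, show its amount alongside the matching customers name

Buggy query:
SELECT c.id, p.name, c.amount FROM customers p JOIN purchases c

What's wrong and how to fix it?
Bug: JOIN with no ON clause produces a cartesian product; every purchases row pairs with every customers row

Fix: Add ON c.customer_id = p.id to the JOIN

Corrected query:
SELECT c.id, p.name, c.amount FROM customers p JOIN purchases c ON c.customer_id = p.id

Result:
id | name | amount 
---+------+--------
1  | Dave | 206.92 
2  | Eve  | 1918.09
3  | Dave | 44.12  
4  | Dave | 154.51 
5  | Dave | 980.9  
6  | Eve  | 1306.79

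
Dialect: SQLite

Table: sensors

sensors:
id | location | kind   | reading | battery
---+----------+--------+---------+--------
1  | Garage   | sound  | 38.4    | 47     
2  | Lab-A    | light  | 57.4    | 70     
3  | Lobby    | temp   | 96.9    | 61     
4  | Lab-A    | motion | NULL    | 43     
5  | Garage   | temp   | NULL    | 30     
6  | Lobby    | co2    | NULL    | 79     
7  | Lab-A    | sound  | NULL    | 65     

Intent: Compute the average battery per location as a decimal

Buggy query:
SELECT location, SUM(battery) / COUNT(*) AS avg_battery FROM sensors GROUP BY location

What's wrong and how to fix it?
Bug: Both operands are integers, so '/' performs integer division and truncates

Fix: Multiply by 1.0 (or CAST to REAL) to force floating-point division

Corrected query:
SELECT location, SUM(battery) * 1.0 / COUNT(*) AS avg_battery FROM sensors GROUP BY location

Result:
location | avg_battery
---------+------------
Garage   | 38.5       
Lab-A    | 59.333333  
Lobby    | 70         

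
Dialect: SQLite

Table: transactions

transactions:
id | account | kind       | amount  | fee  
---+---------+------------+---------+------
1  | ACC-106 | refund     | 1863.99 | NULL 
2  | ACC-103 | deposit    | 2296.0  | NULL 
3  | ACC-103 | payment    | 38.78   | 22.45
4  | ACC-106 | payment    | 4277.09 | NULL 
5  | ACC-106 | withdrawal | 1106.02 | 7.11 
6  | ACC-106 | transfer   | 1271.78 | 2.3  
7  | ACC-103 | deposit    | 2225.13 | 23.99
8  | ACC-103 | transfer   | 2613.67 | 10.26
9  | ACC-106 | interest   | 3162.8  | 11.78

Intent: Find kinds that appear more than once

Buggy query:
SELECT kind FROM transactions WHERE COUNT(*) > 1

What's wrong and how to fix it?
Bug: WHERE can't reference COUNT(*); aggregates are computed after WHERE

Fix: GROUP BY kind, then filter groups with HAVING COUNT(*) > 1

Corrected query:
SELECT kind FROM transactions GROUP BY kind HAVING COUNT(*) > 1

Result:
kind    
--------
deposit 
payment 
transfer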